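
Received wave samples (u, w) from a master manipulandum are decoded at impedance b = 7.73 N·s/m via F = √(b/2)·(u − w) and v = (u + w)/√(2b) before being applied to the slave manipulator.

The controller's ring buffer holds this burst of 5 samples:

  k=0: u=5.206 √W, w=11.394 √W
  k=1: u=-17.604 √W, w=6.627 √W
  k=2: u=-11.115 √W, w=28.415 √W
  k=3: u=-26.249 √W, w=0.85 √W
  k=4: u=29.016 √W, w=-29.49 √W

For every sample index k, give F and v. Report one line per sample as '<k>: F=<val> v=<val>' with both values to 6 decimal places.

k=0: u−w=-6.188000, u+w=16.600000; √(b/2)=1.965960, √(2b)=3.931921; F=1.965960×(-6.188)=-12.165362, v=16.600000/3.931921=4.221855
k=1: u−w=-24.231000, u+w=-10.977000; √(b/2)=1.965960, √(2b)=3.931921; F=1.965960×(-24.231)=-47.637185, v=-10.977000/3.931921=-2.791765
k=2: u−w=-39.530000, u+w=17.300000; √(b/2)=1.965960, √(2b)=3.931921; F=1.965960×(-39.53)=-77.714412, v=17.300000/3.931921=4.399885
k=3: u−w=-27.099000, u+w=-25.399000; √(b/2)=1.965960, √(2b)=3.931921; F=1.965960×(-27.099)=-53.275559, v=-25.399000/3.931921=-6.459693
k=4: u−w=58.506000, u+w=-0.474000; √(b/2)=1.965960, √(2b)=3.931921; F=1.965960×58.506=115.020475, v=-0.474000/3.931921=-0.120552

0: F=-12.165362 v=4.221855
1: F=-47.637185 v=-2.791765
2: F=-77.714412 v=4.399885
3: F=-53.275559 v=-6.459693
4: F=115.020475 v=-0.120552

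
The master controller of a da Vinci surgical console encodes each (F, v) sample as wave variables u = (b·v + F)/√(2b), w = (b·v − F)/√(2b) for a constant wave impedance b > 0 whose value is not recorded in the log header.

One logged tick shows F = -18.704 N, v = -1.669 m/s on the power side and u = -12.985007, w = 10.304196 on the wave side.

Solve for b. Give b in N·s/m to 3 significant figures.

b = 1.29 N·s/m

u + w = -2.680811;  u + w = √(2b)·v, so √(2b) = -2.680811/(-1.669) = 1.606238.
b = (√(2b))²/2 = 2.580000/2 = 1.290000.
(Check via u − w = 2F/√(2b): u − w = -23.289203, 2F/√(2b) = -23.289203.)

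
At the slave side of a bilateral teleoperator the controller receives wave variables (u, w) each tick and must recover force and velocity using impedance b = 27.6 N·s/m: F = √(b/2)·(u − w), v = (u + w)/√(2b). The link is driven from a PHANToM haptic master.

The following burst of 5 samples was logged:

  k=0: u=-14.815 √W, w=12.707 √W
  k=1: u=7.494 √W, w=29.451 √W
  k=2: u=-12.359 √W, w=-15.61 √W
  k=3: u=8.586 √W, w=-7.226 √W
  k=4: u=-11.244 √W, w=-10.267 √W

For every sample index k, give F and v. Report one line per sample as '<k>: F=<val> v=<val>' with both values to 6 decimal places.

k=0: u−w=-27.522000, u+w=-2.108000; √(b/2)=3.714835, √(2b)=7.429670; F=3.714835×(-27.522)=-102.239692, v=-2.108000/7.429670=-0.283727
k=1: u−w=-21.957000, u+w=36.945000; √(b/2)=3.714835, √(2b)=7.429670; F=3.714835×(-21.957)=-81.566635, v=36.945000/7.429670=4.972630
k=2: u−w=3.251000, u+w=-27.969000; √(b/2)=3.714835, √(2b)=7.429670; F=3.714835×3.251=12.076929, v=-27.969000/7.429670=-3.764501
k=3: u−w=15.812000, u+w=1.360000; √(b/2)=3.714835, √(2b)=7.429670; F=3.714835×15.812=58.738973, v=1.360000/7.429670=0.183050
k=4: u−w=-0.977000, u+w=-21.511000; √(b/2)=3.714835, √(2b)=7.429670; F=3.714835×(-0.977)=-3.629394, v=-21.511000/7.429670=-2.895283

0: F=-102.239692 v=-0.283727
1: F=-81.566635 v=4.972630
2: F=12.076929 v=-3.764501
3: F=58.738973 v=0.183050
4: F=-3.629394 v=-2.895283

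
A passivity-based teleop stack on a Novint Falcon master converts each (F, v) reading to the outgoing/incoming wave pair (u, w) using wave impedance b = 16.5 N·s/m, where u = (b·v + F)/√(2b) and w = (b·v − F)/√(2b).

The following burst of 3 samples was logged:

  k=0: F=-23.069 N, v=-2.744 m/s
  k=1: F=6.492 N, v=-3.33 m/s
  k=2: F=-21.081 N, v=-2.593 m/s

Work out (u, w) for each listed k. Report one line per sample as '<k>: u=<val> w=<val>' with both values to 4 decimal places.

k=0: b·v=16.5×(-2.744)=-45.2760; √(2b)=5.7446; u=(-45.2760+(-23.069))/5.7446=-11.8973, w=(-45.2760−(-23.069))/5.7446=-3.8657
k=1: b·v=16.5×(-3.33)=-54.9450; √(2b)=5.7446; u=(-54.9450+6.492)/5.7446=-8.4346, w=(-54.9450−6.492)/5.7446=-10.6948
k=2: b·v=16.5×(-2.593)=-42.7845; √(2b)=5.7446; u=(-42.7845+(-21.081))/5.7446=-11.1176, w=(-42.7845−(-21.081))/5.7446=-3.7781

0: u=-11.8973 w=-3.8657
1: u=-8.4346 w=-10.6948
2: u=-11.1176 w=-3.7781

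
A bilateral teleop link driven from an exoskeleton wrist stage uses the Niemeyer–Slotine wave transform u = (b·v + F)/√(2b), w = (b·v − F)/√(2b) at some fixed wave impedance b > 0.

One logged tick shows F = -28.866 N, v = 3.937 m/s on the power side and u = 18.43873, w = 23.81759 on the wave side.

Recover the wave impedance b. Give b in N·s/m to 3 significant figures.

u + w = 42.2563;  u + w = √(2b)·v, so √(2b) = 42.2563/3.937 = 10.7331.
b = (√(2b))²/2 = 115.2000/2 = 57.6000.
(Check via u − w = 2F/√(2b): u − w = -5.3789, 2F/√(2b) = -5.3789.)

b = 57.6 N·s/m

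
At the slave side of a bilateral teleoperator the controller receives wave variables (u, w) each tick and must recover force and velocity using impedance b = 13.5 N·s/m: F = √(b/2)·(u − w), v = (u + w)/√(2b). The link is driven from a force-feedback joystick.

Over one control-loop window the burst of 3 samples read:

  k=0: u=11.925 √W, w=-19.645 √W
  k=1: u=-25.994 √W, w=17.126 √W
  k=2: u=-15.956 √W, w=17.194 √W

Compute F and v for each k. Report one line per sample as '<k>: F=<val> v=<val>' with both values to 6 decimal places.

0: F=82.021266 v=-1.485715
1: F=-112.029046 v=-1.706647
2: F=-86.126226 v=0.238253

k=0: u−w=31.570000, u+w=-7.720000; √(b/2)=2.598076, √(2b)=5.196152; F=2.598076×31.57=82.021266, v=-7.720000/5.196152=-1.485715
k=1: u−w=-43.120000, u+w=-8.868000; √(b/2)=2.598076, √(2b)=5.196152; F=2.598076×(-43.12)=-112.029046, v=-8.868000/5.196152=-1.706647
k=2: u−w=-33.150000, u+w=1.238000; √(b/2)=2.598076, √(2b)=5.196152; F=2.598076×(-33.15)=-86.126226, v=1.238000/5.196152=0.238253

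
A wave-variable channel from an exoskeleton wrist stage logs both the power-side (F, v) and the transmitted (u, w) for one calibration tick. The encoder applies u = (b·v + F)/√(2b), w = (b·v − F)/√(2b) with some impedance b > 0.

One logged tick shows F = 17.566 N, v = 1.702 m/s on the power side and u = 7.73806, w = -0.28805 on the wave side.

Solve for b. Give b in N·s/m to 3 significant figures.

b = 9.58 N·s/m

u + w = 7.4500;  u + w = √(2b)·v, so √(2b) = 7.4500/1.702 = 4.3772.
b = (√(2b))²/2 = 19.1600/2 = 9.5800.
(Check via u − w = 2F/√(2b): u − w = 8.0261, 2F/√(2b) = 8.0261.)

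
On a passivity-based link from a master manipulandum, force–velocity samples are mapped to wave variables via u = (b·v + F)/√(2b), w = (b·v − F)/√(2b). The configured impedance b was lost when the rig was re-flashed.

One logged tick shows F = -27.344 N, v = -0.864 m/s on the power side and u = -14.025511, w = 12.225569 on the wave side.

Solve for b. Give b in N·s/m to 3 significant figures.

b = 2.17 N·s/m

u + w = -1.799942;  u + w = √(2b)·v, so √(2b) = -1.799942/(-0.864) = 2.083266.
b = (√(2b))²/2 = 4.339998/2 = 2.169999.
(Check via u − w = 2F/√(2b): u − w = -26.251080, 2F/√(2b) = -26.251086.)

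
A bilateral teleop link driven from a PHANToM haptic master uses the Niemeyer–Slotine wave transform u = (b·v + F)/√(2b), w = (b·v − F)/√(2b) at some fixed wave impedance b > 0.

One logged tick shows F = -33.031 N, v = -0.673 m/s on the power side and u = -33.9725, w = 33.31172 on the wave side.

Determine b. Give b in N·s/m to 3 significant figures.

b = 0.482 N·s/m

u + w = -0.6608;  u + w = √(2b)·v, so √(2b) = -0.6608/(-0.673) = 0.9818.
b = (√(2b))²/2 = 0.9640/2 = 0.4820.
(Check via u − w = 2F/√(2b): u − w = -67.2842, 2F/√(2b) = -67.2837.)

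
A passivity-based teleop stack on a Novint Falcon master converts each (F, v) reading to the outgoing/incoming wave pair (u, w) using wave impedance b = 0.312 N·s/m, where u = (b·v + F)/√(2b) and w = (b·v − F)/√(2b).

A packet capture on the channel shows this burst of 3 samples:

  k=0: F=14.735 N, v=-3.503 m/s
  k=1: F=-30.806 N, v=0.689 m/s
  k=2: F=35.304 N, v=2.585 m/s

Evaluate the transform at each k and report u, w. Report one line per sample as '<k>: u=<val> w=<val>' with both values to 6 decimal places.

0: u=17.269819 w=-20.036967
1: u=-38.725928 w=39.270194
2: u=45.713181 w=-43.671195

k=0: b·v=0.312×(-3.503)=-1.092936; √(2b)=0.789937; u=(-1.092936+14.735)/0.789937=17.269819, w=(-1.092936−14.735)/0.789937=-20.036967
k=1: b·v=0.312×0.689=0.214968; √(2b)=0.789937; u=(0.214968+(-30.806))/0.789937=-38.725928, w=(0.214968−(-30.806))/0.789937=39.270194
k=2: b·v=0.312×2.585=0.806520; √(2b)=0.789937; u=(0.806520+35.304)/0.789937=45.713181, w=(0.806520−35.304)/0.789937=-43.671195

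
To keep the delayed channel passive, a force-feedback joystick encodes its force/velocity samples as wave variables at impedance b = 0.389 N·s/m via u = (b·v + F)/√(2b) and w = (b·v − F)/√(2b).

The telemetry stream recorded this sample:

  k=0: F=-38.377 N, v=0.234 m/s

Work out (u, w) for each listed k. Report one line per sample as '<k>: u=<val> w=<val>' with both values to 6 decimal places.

0: u=-43.406014 w=43.612412

k=0: b·v=0.389×0.234=0.091026; √(2b)=0.882043; u=(0.091026+(-38.377))/0.882043=-43.406014, w=(0.091026−(-38.377))/0.882043=43.612412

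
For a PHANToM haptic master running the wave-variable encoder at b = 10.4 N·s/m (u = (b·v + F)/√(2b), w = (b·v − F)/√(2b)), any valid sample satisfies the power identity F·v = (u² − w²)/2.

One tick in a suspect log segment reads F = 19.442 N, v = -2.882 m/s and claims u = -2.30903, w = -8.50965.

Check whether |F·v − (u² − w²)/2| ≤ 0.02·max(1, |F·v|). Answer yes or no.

no

F·v = 19.442×(-2.882) = -56.03184 W.
(u² − w²)/2 = (5.33162 − 72.41414)/2 = -33.54126 W.
|Δ| = 22.49058;  2% of max(1, |F·v|) = 1.12064.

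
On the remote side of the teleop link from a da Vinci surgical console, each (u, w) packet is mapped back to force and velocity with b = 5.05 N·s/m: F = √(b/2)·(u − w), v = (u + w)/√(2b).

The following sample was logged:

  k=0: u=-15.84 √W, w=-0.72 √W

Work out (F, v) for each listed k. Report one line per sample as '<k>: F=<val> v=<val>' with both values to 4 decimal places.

k=0: u−w=-15.1200, u+w=-16.5600; √(b/2)=1.5890, √(2b)=3.1780; F=1.5890×(-15.12)=-24.0261, v=-16.5600/3.1780=-5.2107

0: F=-24.0261 v=-5.2107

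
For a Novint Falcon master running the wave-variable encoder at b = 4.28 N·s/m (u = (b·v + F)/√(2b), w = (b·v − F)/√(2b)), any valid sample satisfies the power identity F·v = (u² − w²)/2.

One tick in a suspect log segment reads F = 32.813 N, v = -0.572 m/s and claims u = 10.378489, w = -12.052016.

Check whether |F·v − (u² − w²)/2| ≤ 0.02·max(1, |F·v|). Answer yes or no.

yes

F·v = 32.813×(-0.572) = -18.769036 W.
(u² − w²)/2 = (107.713034 − 145.251090)/2 = -18.769028 W.
|Δ| = 0.000008;  2% of max(1, |F·v|) = 0.375381.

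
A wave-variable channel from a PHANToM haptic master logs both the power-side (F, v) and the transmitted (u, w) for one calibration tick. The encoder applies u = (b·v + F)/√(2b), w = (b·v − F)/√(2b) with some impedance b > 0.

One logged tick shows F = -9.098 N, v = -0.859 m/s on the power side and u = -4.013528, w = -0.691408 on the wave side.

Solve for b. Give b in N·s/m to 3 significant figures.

u + w = -4.704936;  u + w = √(2b)·v, so √(2b) = -4.704936/(-0.859) = 5.477225.
b = (√(2b))²/2 = 29.999990/2 = 14.999995.
(Check via u − w = 2F/√(2b): u − w = -3.322120, 2F/√(2b) = -3.322120.)

b = 15 N·s/m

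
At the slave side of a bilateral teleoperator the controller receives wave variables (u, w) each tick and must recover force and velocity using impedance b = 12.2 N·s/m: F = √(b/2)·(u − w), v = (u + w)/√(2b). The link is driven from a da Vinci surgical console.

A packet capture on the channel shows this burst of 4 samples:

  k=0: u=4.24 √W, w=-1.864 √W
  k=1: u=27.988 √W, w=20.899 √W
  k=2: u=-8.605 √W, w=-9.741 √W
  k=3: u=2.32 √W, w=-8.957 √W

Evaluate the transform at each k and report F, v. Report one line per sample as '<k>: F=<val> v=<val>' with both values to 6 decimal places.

k=0: u−w=6.104000, u+w=2.376000; √(b/2)=2.469818, √(2b)=4.939636; F=2.469818×6.104=15.075768, v=2.376000/4.939636=0.481007
k=1: u−w=7.089000, u+w=48.887000; √(b/2)=2.469818, √(2b)=4.939636; F=2.469818×7.089=17.508538, v=48.887000/4.939636=9.896884
k=2: u−w=1.136000, u+w=-18.346000; √(b/2)=2.469818, √(2b)=4.939636; F=2.469818×1.136=2.805713, v=-18.346000/4.939636=-3.714039
k=3: u−w=11.277000, u+w=-6.637000; √(b/2)=2.469818, √(2b)=4.939636; F=2.469818×11.277=27.852135, v=-6.637000/4.939636=-1.343621

0: F=15.075768 v=0.481007
1: F=17.508538 v=9.896884
2: F=2.805713 v=-3.714039
3: F=27.852135 v=-1.343621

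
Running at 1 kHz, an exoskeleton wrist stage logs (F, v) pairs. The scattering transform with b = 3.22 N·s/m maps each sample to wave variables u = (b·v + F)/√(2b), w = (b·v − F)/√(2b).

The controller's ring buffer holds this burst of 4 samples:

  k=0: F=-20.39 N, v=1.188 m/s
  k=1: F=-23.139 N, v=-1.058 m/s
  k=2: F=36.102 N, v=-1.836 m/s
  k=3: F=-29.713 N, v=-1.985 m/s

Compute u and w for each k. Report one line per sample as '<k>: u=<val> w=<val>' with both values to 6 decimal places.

0: u=-6.527383 w=9.542189
1: u=-10.460495 w=7.775592
2: u=11.896558 w=-16.555804
3: u=-14.227245 w=9.189880

k=0: b·v=3.22×1.188=3.825360; √(2b)=2.537716; u=(3.825360+(-20.39))/2.537716=-6.527383, w=(3.825360−(-20.39))/2.537716=9.542189
k=1: b·v=3.22×(-1.058)=-3.406760; √(2b)=2.537716; u=(-3.406760+(-23.139))/2.537716=-10.460495, w=(-3.406760−(-23.139))/2.537716=7.775592
k=2: b·v=3.22×(-1.836)=-5.911920; √(2b)=2.537716; u=(-5.911920+36.102)/2.537716=11.896558, w=(-5.911920−36.102)/2.537716=-16.555804
k=3: b·v=3.22×(-1.985)=-6.391700; √(2b)=2.537716; u=(-6.391700+(-29.713))/2.537716=-14.227245, w=(-6.391700−(-29.713))/2.537716=9.189880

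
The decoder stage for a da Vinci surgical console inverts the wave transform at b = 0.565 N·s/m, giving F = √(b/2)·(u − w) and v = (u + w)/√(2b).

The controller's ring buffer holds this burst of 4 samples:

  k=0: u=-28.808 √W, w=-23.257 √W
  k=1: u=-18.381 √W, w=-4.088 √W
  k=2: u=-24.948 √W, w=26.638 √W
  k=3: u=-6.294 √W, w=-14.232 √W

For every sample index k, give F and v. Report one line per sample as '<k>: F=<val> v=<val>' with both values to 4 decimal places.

0: F=-2.9504 v=-48.9786
1: F=-7.5968 v=-21.1371
2: F=-27.4183 v=1.5898
3: F=4.2191 v=-19.3092

k=0: u−w=-5.5510, u+w=-52.0650; √(b/2)=0.5315, √(2b)=1.0630; F=0.5315×(-5.551)=-2.9504, v=-52.0650/1.0630=-48.9786
k=1: u−w=-14.2930, u+w=-22.4690; √(b/2)=0.5315, √(2b)=1.0630; F=0.5315×(-14.293)=-7.5968, v=-22.4690/1.0630=-21.1371
k=2: u−w=-51.5860, u+w=1.6900; √(b/2)=0.5315, √(2b)=1.0630; F=0.5315×(-51.586)=-27.4183, v=1.6900/1.0630=1.5898
k=3: u−w=7.9380, u+w=-20.5260; √(b/2)=0.5315, √(2b)=1.0630; F=0.5315×7.938=4.2191, v=-20.5260/1.0630=-19.3092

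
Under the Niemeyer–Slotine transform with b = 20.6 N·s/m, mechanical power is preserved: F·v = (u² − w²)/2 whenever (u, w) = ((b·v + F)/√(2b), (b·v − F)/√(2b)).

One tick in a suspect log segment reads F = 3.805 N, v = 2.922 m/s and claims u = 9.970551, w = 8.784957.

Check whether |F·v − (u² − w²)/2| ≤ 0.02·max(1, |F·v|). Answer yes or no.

F·v = 3.805×2.922 = 11.118210 W.
(u² − w²)/2 = (99.411887 − 77.175469)/2 = 11.118209 W.
|Δ| = 0.000001;  2% of max(1, |F·v|) = 0.222364.

yes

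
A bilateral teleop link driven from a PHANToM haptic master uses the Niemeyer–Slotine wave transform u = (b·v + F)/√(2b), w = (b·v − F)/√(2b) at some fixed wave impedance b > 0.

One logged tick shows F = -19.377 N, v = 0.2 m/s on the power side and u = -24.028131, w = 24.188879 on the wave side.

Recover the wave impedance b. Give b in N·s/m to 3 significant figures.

u + w = 0.160748;  u + w = √(2b)·v, so √(2b) = 0.160748/0.2 = 0.803740.
b = (√(2b))²/2 = 0.645998/2 = 0.322999.
(Check via u − w = 2F/√(2b): u − w = -48.217010, 2F/√(2b) = -48.217085.)

b = 0.323 N·s/m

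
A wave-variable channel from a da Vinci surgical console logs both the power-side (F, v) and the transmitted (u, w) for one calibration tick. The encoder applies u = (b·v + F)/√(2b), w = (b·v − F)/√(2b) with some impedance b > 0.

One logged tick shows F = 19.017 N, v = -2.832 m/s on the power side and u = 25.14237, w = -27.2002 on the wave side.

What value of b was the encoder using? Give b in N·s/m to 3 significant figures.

b = 0.264 N·s/m

u + w = -2.05783;  u + w = √(2b)·v, so √(2b) = -2.05783/(-2.832) = 0.72663.
b = (√(2b))²/2 = 0.52800/2 = 0.26400.
(Check via u − w = 2F/√(2b): u − w = 52.34257, 2F/√(2b) = 52.34266.)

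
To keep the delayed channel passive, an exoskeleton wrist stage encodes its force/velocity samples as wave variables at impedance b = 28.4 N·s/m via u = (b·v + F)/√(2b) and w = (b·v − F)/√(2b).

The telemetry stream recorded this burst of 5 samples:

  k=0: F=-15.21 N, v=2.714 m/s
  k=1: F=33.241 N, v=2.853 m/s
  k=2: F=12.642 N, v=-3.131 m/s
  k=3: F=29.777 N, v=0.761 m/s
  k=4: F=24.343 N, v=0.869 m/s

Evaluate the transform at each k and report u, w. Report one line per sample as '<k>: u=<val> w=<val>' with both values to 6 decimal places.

0: u=8.208978 w=12.245293
1: u=15.161551 w=6.340305
2: u=-10.121093 w=-13.475931
3: u=6.818665 w=-1.083330
4: u=6.504624 w=0.044662

k=0: b·v=28.4×2.714=77.077600; √(2b)=7.536577; u=(77.077600+(-15.21))/7.536577=8.208978, w=(77.077600−(-15.21))/7.536577=12.245293
k=1: b·v=28.4×2.853=81.025200; √(2b)=7.536577; u=(81.025200+33.241)/7.536577=15.161551, w=(81.025200−33.241)/7.536577=6.340305
k=2: b·v=28.4×(-3.131)=-88.920400; √(2b)=7.536577; u=(-88.920400+12.642)/7.536577=-10.121093, w=(-88.920400−12.642)/7.536577=-13.475931
k=3: b·v=28.4×0.761=21.612400; √(2b)=7.536577; u=(21.612400+29.777)/7.536577=6.818665, w=(21.612400−29.777)/7.536577=-1.083330
k=4: b·v=28.4×0.869=24.679600; √(2b)=7.536577; u=(24.679600+24.343)/7.536577=6.504624, w=(24.679600−24.343)/7.536577=0.044662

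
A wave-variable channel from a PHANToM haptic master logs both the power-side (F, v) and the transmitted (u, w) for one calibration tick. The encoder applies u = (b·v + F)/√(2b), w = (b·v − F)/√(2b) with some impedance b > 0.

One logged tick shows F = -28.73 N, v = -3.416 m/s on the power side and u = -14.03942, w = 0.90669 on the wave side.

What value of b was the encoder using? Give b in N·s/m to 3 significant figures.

u + w = -13.1327;  u + w = √(2b)·v, so √(2b) = -13.1327/(-3.416) = 3.8445.
b = (√(2b))²/2 = 14.7800/2 = 7.3900.
(Check via u − w = 2F/√(2b): u − w = -14.9461, 2F/√(2b) = -14.9461.)

b = 7.39 N·s/m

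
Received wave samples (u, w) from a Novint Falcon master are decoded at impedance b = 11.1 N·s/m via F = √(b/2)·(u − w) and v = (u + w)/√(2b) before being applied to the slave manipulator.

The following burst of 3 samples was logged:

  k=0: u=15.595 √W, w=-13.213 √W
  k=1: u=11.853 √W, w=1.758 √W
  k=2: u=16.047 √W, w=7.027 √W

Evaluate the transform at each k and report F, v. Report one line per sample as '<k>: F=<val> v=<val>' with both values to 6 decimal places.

k=0: u−w=28.808000, u+w=2.382000; √(b/2)=2.355844, √(2b)=4.711688; F=2.355844×28.808=67.867148, v=2.382000/4.711688=0.505551
k=1: u−w=10.095000, u+w=13.611000; √(b/2)=2.355844, √(2b)=4.711688; F=2.355844×10.095=23.782243, v=13.611000/4.711688=2.888774
k=2: u−w=9.020000, u+w=23.074000; √(b/2)=2.355844, √(2b)=4.711688; F=2.355844×9.02=21.249711, v=23.074000/4.711688=4.897184

0: F=67.867148 v=0.505551
1: F=23.782243 v=2.888774
2: F=21.249711 v=4.897184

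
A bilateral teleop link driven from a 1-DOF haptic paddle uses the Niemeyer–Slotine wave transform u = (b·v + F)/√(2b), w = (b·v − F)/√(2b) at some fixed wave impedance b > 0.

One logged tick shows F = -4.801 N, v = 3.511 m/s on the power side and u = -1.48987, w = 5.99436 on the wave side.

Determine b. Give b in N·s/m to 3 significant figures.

u + w = 4.5045;  u + w = √(2b)·v, so √(2b) = 4.5045/3.511 = 1.2830.
b = (√(2b))²/2 = 1.6460/2 = 0.8230.
(Check via u − w = 2F/√(2b): u − w = -7.4842, 2F/√(2b) = -7.4842.)

b = 0.823 N·s/m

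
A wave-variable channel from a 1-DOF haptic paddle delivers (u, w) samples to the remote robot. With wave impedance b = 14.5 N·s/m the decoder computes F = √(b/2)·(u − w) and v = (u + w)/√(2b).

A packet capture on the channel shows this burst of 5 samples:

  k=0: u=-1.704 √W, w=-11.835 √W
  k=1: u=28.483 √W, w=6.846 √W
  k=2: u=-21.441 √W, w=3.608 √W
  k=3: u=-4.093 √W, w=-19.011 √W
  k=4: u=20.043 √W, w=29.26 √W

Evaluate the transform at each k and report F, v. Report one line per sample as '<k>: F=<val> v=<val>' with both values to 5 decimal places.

k=0: u−w=10.13100, u+w=-13.53900; √(b/2)=2.69258, √(2b)=5.38516; F=2.69258×10.131=27.27855, v=-13.53900/5.38516=-2.51413
k=1: u−w=21.63700, u+w=35.32900; √(b/2)=2.69258, √(2b)=5.38516; F=2.69258×21.637=58.25941, v=35.32900/5.38516=6.56043
k=2: u−w=-25.04900, u+w=-17.83300; √(b/2)=2.69258, √(2b)=5.38516; F=2.69258×(-25.049)=-67.44650, v=-17.83300/5.38516=-3.31150
k=3: u−w=14.91800, u+w=-23.10400; √(b/2)=2.69258, √(2b)=5.38516; F=2.69258×14.918=40.16794, v=-23.10400/5.38516=-4.29031
k=4: u−w=-9.21700, u+w=49.30300; √(b/2)=2.69258, √(2b)=5.38516; F=2.69258×(-9.217)=-24.81753, v=49.30300/5.38516=9.15534

0: F=27.27855 v=-2.51413
1: F=58.25941 v=6.56043
2: F=-67.44650 v=-3.31150
3: F=40.16794 v=-4.29031
4: F=-24.81753 v=9.15534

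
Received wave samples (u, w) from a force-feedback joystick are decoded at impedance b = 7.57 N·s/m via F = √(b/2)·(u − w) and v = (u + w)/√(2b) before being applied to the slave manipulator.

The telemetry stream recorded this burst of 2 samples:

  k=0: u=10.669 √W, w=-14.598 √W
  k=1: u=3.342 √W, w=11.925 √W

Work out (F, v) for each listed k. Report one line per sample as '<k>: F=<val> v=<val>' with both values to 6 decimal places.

0: F=49.157142 v=-1.009762
1: F=-16.698292 v=3.923655

k=0: u−w=25.267000, u+w=-3.929000; √(b/2)=1.945508, √(2b)=3.891015; F=1.945508×25.267=49.157142, v=-3.929000/3.891015=-1.009762
k=1: u−w=-8.583000, u+w=15.267000; √(b/2)=1.945508, √(2b)=3.891015; F=1.945508×(-8.583)=-16.698292, v=15.267000/3.891015=3.923655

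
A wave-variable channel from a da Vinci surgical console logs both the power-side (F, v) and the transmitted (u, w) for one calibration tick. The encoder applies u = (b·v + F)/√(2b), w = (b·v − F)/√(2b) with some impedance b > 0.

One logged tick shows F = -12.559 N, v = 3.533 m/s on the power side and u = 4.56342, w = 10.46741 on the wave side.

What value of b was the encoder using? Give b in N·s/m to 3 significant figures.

b = 9.05 N·s/m

u + w = 15.03083;  u + w = √(2b)·v, so √(2b) = 15.03083/3.533 = 4.25441.
b = (√(2b))²/2 = 18.10000/2 = 9.05000.
(Check via u − w = 2F/√(2b): u − w = -5.90399, 2F/√(2b) = -5.90399.)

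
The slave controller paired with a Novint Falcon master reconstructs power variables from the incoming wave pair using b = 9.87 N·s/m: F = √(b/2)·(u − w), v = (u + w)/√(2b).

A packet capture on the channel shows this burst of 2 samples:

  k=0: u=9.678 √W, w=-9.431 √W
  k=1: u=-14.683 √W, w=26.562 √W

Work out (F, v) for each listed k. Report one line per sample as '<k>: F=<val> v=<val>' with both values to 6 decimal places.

0: F=42.450376 v=0.055593
1: F=-91.625190 v=2.673661

k=0: u−w=19.109000, u+w=0.247000; √(b/2)=2.221486, √(2b)=4.442972; F=2.221486×19.109=42.450376, v=0.247000/4.442972=0.055593
k=1: u−w=-41.245000, u+w=11.879000; √(b/2)=2.221486, √(2b)=4.442972; F=2.221486×(-41.245)=-91.625190, v=11.879000/4.442972=2.673661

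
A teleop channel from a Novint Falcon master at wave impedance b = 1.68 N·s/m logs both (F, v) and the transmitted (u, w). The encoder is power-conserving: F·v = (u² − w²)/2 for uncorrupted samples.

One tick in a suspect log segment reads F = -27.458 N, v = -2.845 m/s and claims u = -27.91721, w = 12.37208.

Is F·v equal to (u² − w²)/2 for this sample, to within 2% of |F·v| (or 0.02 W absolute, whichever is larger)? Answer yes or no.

no

F·v = (-27.458)×(-2.845) = 78.11801 W.
(u² − w²)/2 = (779.37061 − 153.06836)/2 = 313.15113 W.
|Δ| = 235.03312;  2% of max(1, |F·v|) = 1.56236.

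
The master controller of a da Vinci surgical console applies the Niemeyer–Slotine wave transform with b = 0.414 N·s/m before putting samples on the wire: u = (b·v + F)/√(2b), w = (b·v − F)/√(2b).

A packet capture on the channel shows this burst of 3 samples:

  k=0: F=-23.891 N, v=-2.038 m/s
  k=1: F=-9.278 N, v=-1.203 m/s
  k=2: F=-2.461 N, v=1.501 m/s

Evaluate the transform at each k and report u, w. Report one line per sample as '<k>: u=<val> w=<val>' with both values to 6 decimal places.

0: u=-27.182665 w=25.328197
1: u=-10.743552 w=9.648888
2: u=-2.021645 w=3.387473

k=0: b·v=0.414×(-2.038)=-0.843732; √(2b)=0.909945; u=(-0.843732+(-23.891))/0.909945=-27.182665, w=(-0.843732−(-23.891))/0.909945=25.328197
k=1: b·v=0.414×(-1.203)=-0.498042; √(2b)=0.909945; u=(-0.498042+(-9.278))/0.909945=-10.743552, w=(-0.498042−(-9.278))/0.909945=9.648888
k=2: b·v=0.414×1.501=0.621414; √(2b)=0.909945; u=(0.621414+(-2.461))/0.909945=-2.021645, w=(0.621414−(-2.461))/0.909945=3.387473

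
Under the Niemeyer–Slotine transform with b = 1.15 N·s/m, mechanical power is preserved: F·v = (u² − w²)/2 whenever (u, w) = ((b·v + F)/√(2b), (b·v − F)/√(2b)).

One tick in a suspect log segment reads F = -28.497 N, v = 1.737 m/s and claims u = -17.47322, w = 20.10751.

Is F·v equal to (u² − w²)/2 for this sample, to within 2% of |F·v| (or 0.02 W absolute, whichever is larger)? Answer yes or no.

F·v = (-28.497)×1.737 = -49.49929 W.
(u² − w²)/2 = (305.31342 − 404.31196)/2 = -49.49927 W.
|Δ| = 0.00002;  2% of max(1, |F·v|) = 0.98999.

yes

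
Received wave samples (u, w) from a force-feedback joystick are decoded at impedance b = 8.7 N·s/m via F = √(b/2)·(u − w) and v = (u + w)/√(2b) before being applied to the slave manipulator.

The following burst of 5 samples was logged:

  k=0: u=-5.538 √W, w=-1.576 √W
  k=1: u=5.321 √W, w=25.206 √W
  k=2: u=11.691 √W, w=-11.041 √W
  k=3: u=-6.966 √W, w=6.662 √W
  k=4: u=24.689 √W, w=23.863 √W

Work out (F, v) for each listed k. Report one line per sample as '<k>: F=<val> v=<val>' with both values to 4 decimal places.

k=0: u−w=-3.9620, u+w=-7.1140; √(b/2)=2.0857, √(2b)=4.1713; F=2.0857×(-3.962)=-8.2634, v=-7.1140/4.1713=-1.7055
k=1: u−w=-19.8850, u+w=30.5270; √(b/2)=2.0857, √(2b)=4.1713; F=2.0857×(-19.885)=-41.4735, v=30.5270/4.1713=7.3183
k=2: u−w=22.7320, u+w=0.6500; √(b/2)=2.0857, √(2b)=4.1713; F=2.0857×22.732=47.4113, v=0.6500/4.1713=0.1558
k=3: u−w=-13.6280, u+w=-0.3040; √(b/2)=2.0857, √(2b)=4.1713; F=2.0857×(-13.628)=-28.4234, v=-0.3040/4.1713=-0.0729
k=4: u−w=0.8260, u+w=48.5520; √(b/2)=2.0857, √(2b)=4.1713; F=2.0857×0.826=1.7228, v=48.5520/4.1713=11.6395

0: F=-8.2634 v=-1.7055
1: F=-41.4735 v=7.3183
2: F=47.4113 v=0.1558
3: F=-28.4234 v=-0.0729
4: F=1.7228 v=11.6395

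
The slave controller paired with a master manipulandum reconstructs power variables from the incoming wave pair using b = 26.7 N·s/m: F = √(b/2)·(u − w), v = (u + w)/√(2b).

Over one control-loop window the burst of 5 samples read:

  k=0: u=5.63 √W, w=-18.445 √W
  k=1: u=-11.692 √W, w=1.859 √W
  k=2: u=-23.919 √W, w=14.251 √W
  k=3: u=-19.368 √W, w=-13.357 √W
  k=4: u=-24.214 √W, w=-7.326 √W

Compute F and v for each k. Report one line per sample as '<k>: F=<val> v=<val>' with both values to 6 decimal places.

0: F=87.964397 v=-1.753670
1: F=-49.512172 v=-1.345598
2: F=-139.464217 v=-1.323019
3: F=-21.962783 v=-4.478257
4: F=-61.704786 v=-4.316096

k=0: u−w=24.075000, u+w=-12.815000; √(b/2)=3.653765, √(2b)=7.307530; F=3.653765×24.075=87.964397, v=-12.815000/7.307530=-1.753670
k=1: u−w=-13.551000, u+w=-9.833000; √(b/2)=3.653765, √(2b)=7.307530; F=3.653765×(-13.551)=-49.512172, v=-9.833000/7.307530=-1.345598
k=2: u−w=-38.170000, u+w=-9.668000; √(b/2)=3.653765, √(2b)=7.307530; F=3.653765×(-38.17)=-139.464217, v=-9.668000/7.307530=-1.323019
k=3: u−w=-6.011000, u+w=-32.725000; √(b/2)=3.653765, √(2b)=7.307530; F=3.653765×(-6.011)=-21.962783, v=-32.725000/7.307530=-4.478257
k=4: u−w=-16.888000, u+w=-31.540000; √(b/2)=3.653765, √(2b)=7.307530; F=3.653765×(-16.888)=-61.704786, v=-31.540000/7.307530=-4.316096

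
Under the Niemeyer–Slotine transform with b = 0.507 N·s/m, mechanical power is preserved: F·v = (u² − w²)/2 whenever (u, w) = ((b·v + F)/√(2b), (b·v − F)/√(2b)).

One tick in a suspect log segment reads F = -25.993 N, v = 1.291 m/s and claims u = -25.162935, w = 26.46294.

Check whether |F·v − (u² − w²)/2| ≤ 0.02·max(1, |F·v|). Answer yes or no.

F·v = (-25.993)×1.291 = -33.556963 W.
(u² − w²)/2 = (633.173298 − 700.287193)/2 = -33.556948 W.
|Δ| = 0.000015;  2% of max(1, |F·v|) = 0.671139.

yes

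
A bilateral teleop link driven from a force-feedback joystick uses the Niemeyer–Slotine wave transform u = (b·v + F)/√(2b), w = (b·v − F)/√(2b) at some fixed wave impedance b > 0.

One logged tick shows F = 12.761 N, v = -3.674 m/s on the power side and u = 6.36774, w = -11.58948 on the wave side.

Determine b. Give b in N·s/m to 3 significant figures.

u + w = -5.22174;  u + w = √(2b)·v, so √(2b) = -5.22174/(-3.674) = 1.42127.
b = (√(2b))²/2 = 2.02000/2 = 1.01000.
(Check via u − w = 2F/√(2b): u − w = 17.95722, 2F/√(2b) = 17.95720.)

b = 1.01 N·s/m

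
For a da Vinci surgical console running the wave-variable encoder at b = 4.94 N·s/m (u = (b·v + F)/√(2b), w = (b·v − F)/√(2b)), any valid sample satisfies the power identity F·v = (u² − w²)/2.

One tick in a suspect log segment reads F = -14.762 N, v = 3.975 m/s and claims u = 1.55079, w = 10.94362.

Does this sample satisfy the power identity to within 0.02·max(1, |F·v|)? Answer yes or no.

yes

F·v = (-14.762)×3.975 = -58.67895 W.
(u² − w²)/2 = (2.40495 − 119.76282)/2 = -58.67893 W.
|Δ| = 0.00002;  2% of max(1, |F·v|) = 1.17358.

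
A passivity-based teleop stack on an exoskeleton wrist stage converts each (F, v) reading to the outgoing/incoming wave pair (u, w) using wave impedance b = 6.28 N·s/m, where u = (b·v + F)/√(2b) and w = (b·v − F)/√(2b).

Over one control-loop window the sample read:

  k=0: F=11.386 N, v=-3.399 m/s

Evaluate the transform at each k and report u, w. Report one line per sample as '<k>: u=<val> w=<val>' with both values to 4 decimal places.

k=0: b·v=6.28×(-3.399)=-21.3457; √(2b)=3.5440; u=(-21.3457+11.386)/3.5440=-2.8103, w=(-21.3457−11.386)/3.5440=-9.2358

0: u=-2.8103 w=-9.2358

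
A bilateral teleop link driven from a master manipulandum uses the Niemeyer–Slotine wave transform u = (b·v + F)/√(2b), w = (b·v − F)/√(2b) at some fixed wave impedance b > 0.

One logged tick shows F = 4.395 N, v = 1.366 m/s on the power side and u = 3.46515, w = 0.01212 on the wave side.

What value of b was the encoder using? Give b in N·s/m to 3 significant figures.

b = 3.24 N·s/m

u + w = 3.47727;  u + w = √(2b)·v, so √(2b) = 3.47727/1.366 = 2.54559.
b = (√(2b))²/2 = 6.48001/2 = 3.24000.
(Check via u − w = 2F/√(2b): u − w = 3.45303, 2F/√(2b) = 3.45304.)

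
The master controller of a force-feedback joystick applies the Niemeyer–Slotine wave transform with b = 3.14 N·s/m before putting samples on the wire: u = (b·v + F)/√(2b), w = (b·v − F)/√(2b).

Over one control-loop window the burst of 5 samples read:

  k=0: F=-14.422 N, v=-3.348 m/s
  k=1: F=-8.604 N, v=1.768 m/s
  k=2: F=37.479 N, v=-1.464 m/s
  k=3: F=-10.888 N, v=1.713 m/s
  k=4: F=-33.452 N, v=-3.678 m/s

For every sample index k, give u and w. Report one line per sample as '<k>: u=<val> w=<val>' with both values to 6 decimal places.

0: u=-9.950036 w=1.559973
1: u=-1.218072 w=5.648667
2: u=13.121362 w=-16.790136
3: u=-2.198402 w=6.491168
4: u=-17.957322 w=8.740280

k=0: b·v=3.14×(-3.348)=-10.512720; √(2b)=2.505993; u=(-10.512720+(-14.422))/2.505993=-9.950036, w=(-10.512720−(-14.422))/2.505993=1.559973
k=1: b·v=3.14×1.768=5.551520; √(2b)=2.505993; u=(5.551520+(-8.604))/2.505993=-1.218072, w=(5.551520−(-8.604))/2.505993=5.648667
k=2: b·v=3.14×(-1.464)=-4.596960; √(2b)=2.505993; u=(-4.596960+37.479)/2.505993=13.121362, w=(-4.596960−37.479)/2.505993=-16.790136
k=3: b·v=3.14×1.713=5.378820; √(2b)=2.505993; u=(5.378820+(-10.888))/2.505993=-2.198402, w=(5.378820−(-10.888))/2.505993=6.491168
k=4: b·v=3.14×(-3.678)=-11.548920; √(2b)=2.505993; u=(-11.548920+(-33.452))/2.505993=-17.957322, w=(-11.548920−(-33.452))/2.505993=8.740280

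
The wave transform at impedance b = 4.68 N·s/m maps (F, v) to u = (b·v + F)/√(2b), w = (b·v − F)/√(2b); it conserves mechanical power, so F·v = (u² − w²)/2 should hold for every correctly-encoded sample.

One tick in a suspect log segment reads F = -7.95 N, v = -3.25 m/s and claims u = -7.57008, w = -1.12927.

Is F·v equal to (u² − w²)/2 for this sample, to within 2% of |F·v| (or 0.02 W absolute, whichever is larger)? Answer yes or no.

no

F·v = (-7.95)×(-3.25) = 25.83750 W.
(u² − w²)/2 = (57.30611 − 1.27525)/2 = 28.01543 W.
|Δ| = 2.17793;  2% of max(1, |F·v|) = 0.51675.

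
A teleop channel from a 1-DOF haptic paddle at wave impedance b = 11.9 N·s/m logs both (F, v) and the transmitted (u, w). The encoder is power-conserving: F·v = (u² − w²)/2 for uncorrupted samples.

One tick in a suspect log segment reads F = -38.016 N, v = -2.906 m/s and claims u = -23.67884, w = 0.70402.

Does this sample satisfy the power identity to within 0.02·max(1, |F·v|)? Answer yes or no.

no

F·v = (-38.016)×(-2.906) = 110.4745 W.
(u² − w²)/2 = (560.6875 − 0.4956)/2 = 280.0959 W.
|Δ| = 169.6214;  2% of max(1, |F·v|) = 2.2095.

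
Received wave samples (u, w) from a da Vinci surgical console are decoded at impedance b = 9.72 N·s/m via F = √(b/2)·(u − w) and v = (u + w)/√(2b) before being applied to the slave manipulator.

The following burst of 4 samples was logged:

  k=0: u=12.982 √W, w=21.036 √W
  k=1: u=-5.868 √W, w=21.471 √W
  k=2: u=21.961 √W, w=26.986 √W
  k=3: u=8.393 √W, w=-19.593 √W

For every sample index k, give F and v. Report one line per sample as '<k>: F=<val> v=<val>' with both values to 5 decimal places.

k=0: u−w=-8.05400, u+w=34.01800; √(b/2)=2.20454, √(2b)=4.40908; F=2.20454×(-8.054)=-17.75537, v=34.01800/4.40908=7.71544
k=1: u−w=-27.33900, u+w=15.60300; √(b/2)=2.20454, √(2b)=4.40908; F=2.20454×(-27.339)=-60.26994, v=15.60300/4.40908=3.53883
k=2: u−w=-5.02500, u+w=48.94700; √(b/2)=2.20454, √(2b)=4.40908; F=2.20454×(-5.025)=-11.07782, v=48.94700/4.40908=11.10141
k=3: u−w=27.98600, u+w=-11.20000; √(b/2)=2.20454, √(2b)=4.40908; F=2.20454×27.986=61.69628, v=-11.20000/4.40908=-2.54021

0: F=-17.75537 v=7.71544
1: F=-60.26994 v=3.53883
2: F=-11.07782 v=11.10141
3: F=61.69628 v=-2.54021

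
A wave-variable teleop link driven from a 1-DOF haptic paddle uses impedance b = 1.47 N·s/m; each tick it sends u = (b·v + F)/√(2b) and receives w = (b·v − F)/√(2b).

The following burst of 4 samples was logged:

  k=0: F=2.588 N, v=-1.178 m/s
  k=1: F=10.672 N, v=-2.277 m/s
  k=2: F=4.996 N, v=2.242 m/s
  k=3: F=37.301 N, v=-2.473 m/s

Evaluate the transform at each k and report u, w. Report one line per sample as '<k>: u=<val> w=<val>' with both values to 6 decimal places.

0: u=0.499428 w=-2.519277
1: u=4.271916 w=-8.176158
2: u=4.835841 w=-0.991612
3: u=19.634229 w=-23.874541

k=0: b·v=1.47×(-1.178)=-1.731660; √(2b)=1.714643; u=(-1.731660+2.588)/1.714643=0.499428, w=(-1.731660−2.588)/1.714643=-2.519277
k=1: b·v=1.47×(-2.277)=-3.347190; √(2b)=1.714643; u=(-3.347190+10.672)/1.714643=4.271916, w=(-3.347190−10.672)/1.714643=-8.176158
k=2: b·v=1.47×2.242=3.295740; √(2b)=1.714643; u=(3.295740+4.996)/1.714643=4.835841, w=(3.295740−4.996)/1.714643=-0.991612
k=3: b·v=1.47×(-2.473)=-3.635310; √(2b)=1.714643; u=(-3.635310+37.301)/1.714643=19.634229, w=(-3.635310−37.301)/1.714643=-23.874541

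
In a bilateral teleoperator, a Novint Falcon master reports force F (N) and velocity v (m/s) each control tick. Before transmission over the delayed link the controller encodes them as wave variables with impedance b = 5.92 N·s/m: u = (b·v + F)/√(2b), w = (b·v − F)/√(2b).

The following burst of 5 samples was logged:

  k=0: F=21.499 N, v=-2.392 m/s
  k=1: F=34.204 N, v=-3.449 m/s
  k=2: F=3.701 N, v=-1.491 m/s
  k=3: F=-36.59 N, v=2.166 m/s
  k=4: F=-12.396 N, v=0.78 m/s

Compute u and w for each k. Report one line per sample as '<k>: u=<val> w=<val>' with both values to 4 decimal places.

k=0: b·v=5.92×(-2.392)=-14.1606; √(2b)=3.4409; u=(-14.1606+21.499)/3.4409=2.1327, w=(-14.1606−21.499)/3.4409=-10.3634
k=1: b·v=5.92×(-3.449)=-20.4181; √(2b)=3.4409; u=(-20.4181+34.204)/3.4409=4.0065, w=(-20.4181−34.204)/3.4409=-15.8742
k=2: b·v=5.92×(-1.491)=-8.8267; √(2b)=3.4409; u=(-8.8267+3.701)/3.4409=-1.4896, w=(-8.8267−3.701)/3.4409=-3.6408
k=3: b·v=5.92×2.166=12.8227; √(2b)=3.4409; u=(12.8227+(-36.59))/3.4409=-6.9072, w=(12.8227−(-36.59))/3.4409=14.3603
k=4: b·v=5.92×0.78=4.6176; √(2b)=3.4409; u=(4.6176+(-12.396))/3.4409=-2.2606, w=(4.6176−(-12.396))/3.4409=4.9445

0: u=2.1327 w=-10.3634
1: u=4.0065 w=-15.8742
2: u=-1.4896 w=-3.6408
3: u=-6.9072 w=14.3603
4: u=-2.2606 w=4.9445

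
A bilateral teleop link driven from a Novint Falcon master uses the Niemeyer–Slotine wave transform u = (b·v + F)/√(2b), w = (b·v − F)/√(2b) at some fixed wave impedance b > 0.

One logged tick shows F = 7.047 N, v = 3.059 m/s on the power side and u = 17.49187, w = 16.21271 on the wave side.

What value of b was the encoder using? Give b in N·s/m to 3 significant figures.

b = 60.7 N·s/m

u + w = 33.70458;  u + w = √(2b)·v, so √(2b) = 33.70458/3.059 = 11.01817.
b = (√(2b))²/2 = 121.40006/2 = 60.70003.
(Check via u − w = 2F/√(2b): u − w = 1.27916, 2F/√(2b) = 1.27916.)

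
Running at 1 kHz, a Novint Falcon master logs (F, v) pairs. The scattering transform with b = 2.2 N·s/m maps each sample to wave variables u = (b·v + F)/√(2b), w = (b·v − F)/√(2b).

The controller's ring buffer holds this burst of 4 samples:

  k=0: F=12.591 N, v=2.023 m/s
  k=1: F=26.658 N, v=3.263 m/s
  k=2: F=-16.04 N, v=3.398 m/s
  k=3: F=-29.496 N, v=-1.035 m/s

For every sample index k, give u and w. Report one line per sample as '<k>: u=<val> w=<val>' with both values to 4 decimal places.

0: u=8.1243 w=-3.8808
1: u=16.1310 w=-9.2864
2: u=-4.0829 w=11.2106
3: u=-15.1472 w=12.9761

k=0: b·v=2.2×2.023=4.4506; √(2b)=2.0976; u=(4.4506+12.591)/2.0976=8.1243, w=(4.4506−12.591)/2.0976=-3.8808
k=1: b·v=2.2×3.263=7.1786; √(2b)=2.0976; u=(7.1786+26.658)/2.0976=16.1310, w=(7.1786−26.658)/2.0976=-9.2864
k=2: b·v=2.2×3.398=7.4756; √(2b)=2.0976; u=(7.4756+(-16.04))/2.0976=-4.0829, w=(7.4756−(-16.04))/2.0976=11.2106
k=3: b·v=2.2×(-1.035)=-2.2770; √(2b)=2.0976; u=(-2.2770+(-29.496))/2.0976=-15.1472, w=(-2.2770−(-29.496))/2.0976=12.9761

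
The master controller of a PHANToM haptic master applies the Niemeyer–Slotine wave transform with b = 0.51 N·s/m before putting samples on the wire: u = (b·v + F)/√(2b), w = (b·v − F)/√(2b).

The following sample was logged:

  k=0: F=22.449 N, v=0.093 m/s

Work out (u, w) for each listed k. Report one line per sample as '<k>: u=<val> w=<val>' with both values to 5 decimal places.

0: u=22.27478 w=-22.18086

k=0: b·v=0.51×0.093=0.04743; √(2b)=1.00995; u=(0.04743+22.449)/1.00995=22.27478, w=(0.04743−22.449)/1.00995=-22.18086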